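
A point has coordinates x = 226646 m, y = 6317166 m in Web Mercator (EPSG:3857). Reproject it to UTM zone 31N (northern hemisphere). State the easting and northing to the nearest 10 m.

E 429840 m, N 5455550 m

Web Mercator inverse (R = 6378137 m) → φ = 49.24869752°, λ = 2.03599566°.
UTM 31N forward: E = 429842.499 m, N = 5455550.030 m.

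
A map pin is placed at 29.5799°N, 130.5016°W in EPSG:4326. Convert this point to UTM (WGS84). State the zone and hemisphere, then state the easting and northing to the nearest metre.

Longitude -130.5016° lies in the 6° band [-132°, -126°), giving zone 9; latitude is north of the equator, so 9N.
Zone 9 central meridian λ₀ = 6×9 − 183 = -129°; Δλ = -1.5016°.
Transverse Mercator on WGS84 with k₀ = 0.9996 gives E = 354559.460 m, N = 3273177.282 m.

Zone 9N: E 354559 m, N 3273177 m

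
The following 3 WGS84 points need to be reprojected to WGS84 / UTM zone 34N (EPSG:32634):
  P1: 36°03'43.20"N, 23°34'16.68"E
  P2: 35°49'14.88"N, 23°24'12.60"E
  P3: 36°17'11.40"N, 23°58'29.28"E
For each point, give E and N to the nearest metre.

P1: E 731588 m, N 3993885 m; P2: E 717131 m, N 3966739 m; P3: E 767175 m, N 4019833 m

UTM zone 34N: λ₀ = 21°, k₀ = 0.9996.
P1 (36.0620°, 23.5713°) → (731587.691, 3993885.397) m.
P2 (35.8208°, 23.4035°) → (717130.988, 3966739.127) m.
P3 (36.2865°, 23.9748°) → (767174.784, 4019833.199) m.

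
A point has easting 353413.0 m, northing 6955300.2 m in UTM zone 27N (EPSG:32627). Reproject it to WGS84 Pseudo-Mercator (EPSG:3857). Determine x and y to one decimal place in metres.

x -2656661.8 m, y 9026798.4 m

Unproject from UTM 27N (λ₀ = -21°) → φ = 62.69890045°, λ = -23.86519930°.
Web Mercator (R = 6378137 m): x = -2656661.833 m, y = 9026798.426 m.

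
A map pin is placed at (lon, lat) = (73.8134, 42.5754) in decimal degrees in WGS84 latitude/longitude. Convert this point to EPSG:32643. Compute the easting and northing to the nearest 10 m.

Zone 43 central meridian λ₀ = 6×43 − 183 = 75°; Δλ = -1.1866°.
Transverse Mercator on WGS84 with k₀ = 0.9996 gives E = 402618.292 m, N = 4714347.731 m.

E 402620 m, N 4714350 m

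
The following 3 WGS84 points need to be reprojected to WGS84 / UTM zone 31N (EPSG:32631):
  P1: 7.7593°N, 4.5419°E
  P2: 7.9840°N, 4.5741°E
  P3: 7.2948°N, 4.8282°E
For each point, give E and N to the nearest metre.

P1: E 670034 m, N 857997 m; P2: E 673492 m, N 882860 m; P3: E 701831 m, N 806747 m

UTM zone 31N: λ₀ = 3°, k₀ = 0.9996.
P1 (7.7593°, 4.5419°) → (670034.208, 857997.199) m.
P2 (7.9840°, 4.5741°) → (673492.423, 882860.108) m.
P3 (7.2948°, 4.8282°) → (701830.556, 806747.155) m.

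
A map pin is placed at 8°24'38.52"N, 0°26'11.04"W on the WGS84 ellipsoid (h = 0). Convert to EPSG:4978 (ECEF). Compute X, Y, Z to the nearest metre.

X 6309809 m, Y -48060 m, Z 926737 m

WGS84: a = 6378137 m, e² = 0.006694380; N(φ) = a/√(1−e²sin²φ) = 6378593.792 m.
X = (N+h)·cosφ·cosλ = 6309809.207 m; Y = (N+h)·cosφ·sinλ = -48060.329 m; Z = (N(1−e²)+h)·sinφ = 926736.967 m.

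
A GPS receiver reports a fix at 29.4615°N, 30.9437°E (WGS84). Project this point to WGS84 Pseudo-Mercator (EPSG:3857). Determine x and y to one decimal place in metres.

Web Mercator is spherical with R = a = 6378137 m.
x = R·λ = 6378137 × 0.540069448 = 3444636.927 m.
y = R·ln tan(π/4 + φ/2) = 6378137 × 0.538482758 = 3434516.802 m.

x 3444636.9 m, y 3434516.8 m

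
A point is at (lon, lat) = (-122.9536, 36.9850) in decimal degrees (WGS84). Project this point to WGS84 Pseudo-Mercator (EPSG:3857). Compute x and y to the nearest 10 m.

Web Mercator is spherical with R = a = 6378137 m.
x = R·λ = 6378137 × -2.145945147 = -13687132.143 m.
y = R·ln tan(π/4 + φ/2) = 6378137 × 0.695660220 = 4437016.187 m.

x -13687130 m, y 4437020 m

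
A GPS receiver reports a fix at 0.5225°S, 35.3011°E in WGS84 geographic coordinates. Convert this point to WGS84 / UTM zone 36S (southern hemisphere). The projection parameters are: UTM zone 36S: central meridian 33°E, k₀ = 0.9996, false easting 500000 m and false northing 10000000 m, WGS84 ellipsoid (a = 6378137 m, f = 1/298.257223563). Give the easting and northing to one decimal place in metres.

Zone 36 central meridian λ₀ = 6×36 − 183 = 33°; Δλ = +2.3011°.
Transverse Mercator on WGS84 with k₀ = 0.9996 gives E = 756113.554 m, N = 9942201.116 m.

E 756113.6 m, N 9942201.1 m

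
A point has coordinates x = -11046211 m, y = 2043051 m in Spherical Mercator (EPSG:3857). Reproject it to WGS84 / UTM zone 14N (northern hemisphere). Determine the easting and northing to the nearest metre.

E 475679 m, N 1995401 m

Web Mercator inverse (R = 6378137 m) → φ = 18.04700388°, λ = -99.22980173°.
UTM 14N forward: E = 475678.987 m, N = 1995400.991 m.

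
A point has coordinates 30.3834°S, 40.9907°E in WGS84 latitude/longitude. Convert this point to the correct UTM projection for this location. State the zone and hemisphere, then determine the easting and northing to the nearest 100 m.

Zone 37S: E 691300 m, N 6637000 m

Longitude 40.9907° lies in the 6° band [36°, 42°), giving zone 37; latitude is south of the equator, so 37S.
Zone 37 central meridian λ₀ = 6×37 − 183 = 39°; Δλ = +1.9907°.
Transverse Mercator on WGS84 with k₀ = 0.9996 gives E = 691275.014 m, N = 6637048.508 m.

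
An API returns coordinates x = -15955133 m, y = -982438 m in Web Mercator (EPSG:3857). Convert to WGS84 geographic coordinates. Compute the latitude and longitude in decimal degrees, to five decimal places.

R = 6378137 m. λ = x/R = -143.32739834°.
φ = 2·arctan(exp(y/R)) − 90° = 2·arctan(0.85724) − 90° = -8.79069791°.

lat -8.79070°, lon -143.32740°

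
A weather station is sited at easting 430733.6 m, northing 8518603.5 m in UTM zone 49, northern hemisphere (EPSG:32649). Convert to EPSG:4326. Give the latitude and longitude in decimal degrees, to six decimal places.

lat 76.733300°, lon 108.295198°

Zone 49N: λ₀ = 111°, k₀ = 0.9996, false easting 500000 m.
Meridian distance M = (N − FN)/k₀ = 8522012.3 m.
Inverse transverse Mercator on WGS84 gives φ = 76.73330021°, λ = 108.29519835°.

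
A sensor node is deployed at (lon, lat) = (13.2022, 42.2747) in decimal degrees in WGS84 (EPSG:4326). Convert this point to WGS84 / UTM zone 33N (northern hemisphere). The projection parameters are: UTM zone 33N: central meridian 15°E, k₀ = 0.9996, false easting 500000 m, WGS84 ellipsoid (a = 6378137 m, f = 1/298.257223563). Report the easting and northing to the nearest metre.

Zone 33 central meridian λ₀ = 6×33 − 183 = 15°; Δλ = -1.7978°.
Transverse Mercator on WGS84 with k₀ = 0.9996 gives E = 351750.202 m, N = 4681841.425 m.

E 351750 m, N 4681841 m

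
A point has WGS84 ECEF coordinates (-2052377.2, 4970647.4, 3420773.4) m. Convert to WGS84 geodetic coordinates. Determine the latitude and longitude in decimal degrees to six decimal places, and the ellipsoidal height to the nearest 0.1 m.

lat 32.635100°, lon 112.435700°, h 1527.8 m

λ = atan2(Y, X) = 112.43569976°; p = √(X²+Y²) = 5377693.5 m.
Bowring's method on WGS84 (a = 6378137 m, b = 6356752.314 m) gives φ = 32.63509991°, h = 1527.795 m.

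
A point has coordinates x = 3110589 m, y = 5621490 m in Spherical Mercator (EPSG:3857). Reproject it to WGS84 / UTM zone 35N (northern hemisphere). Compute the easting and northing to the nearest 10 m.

E 574310 m, N 4983360 m

Web Mercator inverse (R = 6378137 m) → φ = 44.99980000°, λ = 27.94289641°.
UTM 35N forward: E = 574314.924 m, N = 4983360.587 m.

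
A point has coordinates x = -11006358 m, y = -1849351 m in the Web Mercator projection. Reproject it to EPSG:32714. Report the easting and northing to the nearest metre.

Web Mercator inverse (R = 6378137 m) → φ = -16.38499769°, λ = -98.87179614°.
UTM 14S forward: E = 513690.169 m, N = 8188473.238 m.

E 513690 m, N 8188473 m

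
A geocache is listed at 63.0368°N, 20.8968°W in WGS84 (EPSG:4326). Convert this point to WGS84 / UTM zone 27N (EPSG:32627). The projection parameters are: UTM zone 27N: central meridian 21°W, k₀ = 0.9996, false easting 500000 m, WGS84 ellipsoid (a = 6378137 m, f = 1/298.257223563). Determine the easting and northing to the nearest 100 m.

Zone 27 central meridian λ₀ = 6×27 − 183 = -21°; Δλ = +0.1032°.
Transverse Mercator on WGS84 with k₀ = 0.9996 gives E = 505220.761 m, N = 6989693.565 m.

E 505200 m, N 6989700 m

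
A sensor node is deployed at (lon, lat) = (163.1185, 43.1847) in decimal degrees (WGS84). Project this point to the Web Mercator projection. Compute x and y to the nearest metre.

x 18158268 m, y 5340127 m

Web Mercator is spherical with R = a = 6378137 m.
x = R·λ = 6378137 × 2.846954896 = 18158268.359 m.
y = R·ln tan(π/4 + φ/2) = 6378137 × 0.837255057 = 5340127.459 m.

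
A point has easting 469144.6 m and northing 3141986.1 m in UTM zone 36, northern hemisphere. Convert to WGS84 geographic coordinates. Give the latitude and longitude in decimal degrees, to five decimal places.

Zone 36N: λ₀ = 33°, k₀ = 0.9996, false easting 500000 m.
Meridian distance M = (N − FN)/k₀ = 3143243.4 m.
Inverse transverse Mercator on WGS84 gives φ = 28.40389992°, λ = 32.68500031°.

lat 28.40390°, lon 32.68500°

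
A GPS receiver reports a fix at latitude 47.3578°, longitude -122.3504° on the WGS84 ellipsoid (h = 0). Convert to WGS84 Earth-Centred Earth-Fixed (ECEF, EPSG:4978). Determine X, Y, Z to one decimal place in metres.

X -2316167.7 m, Y -3656689.4 m, Z 4668802.4 m

WGS84: a = 6378137 m, e² = 0.006694380; N(φ) = a/√(1−e²sin²φ) = 6389720.440 m.
X = (N+h)·cosφ·cosλ = -2316167.657 m; Y = (N+h)·cosφ·sinλ = -3656689.383 m; Z = (N(1−e²)+h)·sinφ = 4668802.426 m.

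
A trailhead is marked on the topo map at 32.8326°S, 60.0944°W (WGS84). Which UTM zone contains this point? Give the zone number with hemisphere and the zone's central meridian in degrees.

Zone 20S, central meridian -63°

UTM zone = ⌊(λ + 180)/6⌋ + 1; -60.0944° ∈ [-66°, -60°) → zone 20.
Hemisphere: S (φ < 0).
Central meridian λ₀ = 6×20 − 183 = -63°.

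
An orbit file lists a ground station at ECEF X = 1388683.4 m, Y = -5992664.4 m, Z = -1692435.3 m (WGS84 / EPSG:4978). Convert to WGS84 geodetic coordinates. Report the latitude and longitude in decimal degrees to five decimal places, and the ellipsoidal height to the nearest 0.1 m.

λ = atan2(Y, X) = -76.95309978°; p = √(X²+Y²) = 6151460.7 m.
Bowring's method on WGS84 (a = 6378137 m, b = 6356752.314 m) gives φ = -15.48169982°, h = 3406.642 m.

lat -15.48170°, lon -76.95310°, h 3406.6 m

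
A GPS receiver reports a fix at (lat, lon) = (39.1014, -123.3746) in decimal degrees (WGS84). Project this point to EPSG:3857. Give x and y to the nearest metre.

x -13733998 m, y 4736207 m

Web Mercator is spherical with R = a = 6378137 m.
x = R·λ = 6378137 × -2.153292983 = -13733997.649 m.
y = R·ln tan(π/4 + φ/2) = 6378137 × 0.742568979 = 4736206.678 m.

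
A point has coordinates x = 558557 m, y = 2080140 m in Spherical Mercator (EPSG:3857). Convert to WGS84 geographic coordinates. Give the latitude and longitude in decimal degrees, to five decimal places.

lat 18.36350°, lon 5.01760°

R = 6378137 m. λ = x/R = 5.01760290°.
φ = 2·arctan(exp(y/R)) − 90° = 2·arctan(1.38560) − 90° = 18.36350188°.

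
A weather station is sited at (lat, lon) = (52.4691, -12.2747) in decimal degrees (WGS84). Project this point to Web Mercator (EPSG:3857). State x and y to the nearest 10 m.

x -1366410 m, y 6885390 m

Web Mercator is spherical with R = a = 6378137 m.
x = R·λ = 6378137 × -0.214233930 = -1366413.354 m.
y = R·ln tan(π/4 + φ/2) = 6378137 × 1.079530475 = 6885393.265 m.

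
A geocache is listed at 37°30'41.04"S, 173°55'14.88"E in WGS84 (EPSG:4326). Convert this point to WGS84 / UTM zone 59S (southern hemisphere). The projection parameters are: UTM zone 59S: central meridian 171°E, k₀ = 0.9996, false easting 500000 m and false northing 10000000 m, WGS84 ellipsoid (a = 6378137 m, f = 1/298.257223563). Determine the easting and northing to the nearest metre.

E 758160 m, N 5844385 m

Zone 59 central meridian λ₀ = 6×59 − 183 = 171°; Δλ = +2.9208°.
Transverse Mercator on WGS84 with k₀ = 0.9996 gives E = 758159.635 m, N = 5844385.138 m.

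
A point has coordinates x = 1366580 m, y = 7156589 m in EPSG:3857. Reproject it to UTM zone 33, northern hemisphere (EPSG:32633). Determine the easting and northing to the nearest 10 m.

E 321170 m, N 5978980 m

Web Mercator inverse (R = 6378137 m) → φ = 53.92830079°, λ = 12.27619701°.
UTM 33N forward: E = 321169.917 m, N = 5978981.306 m.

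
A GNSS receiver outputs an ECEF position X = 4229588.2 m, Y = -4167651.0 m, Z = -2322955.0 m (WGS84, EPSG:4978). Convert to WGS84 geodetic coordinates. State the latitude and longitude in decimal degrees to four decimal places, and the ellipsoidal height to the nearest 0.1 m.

λ = atan2(Y, X) = -44.57739970°; p = √(X²+Y²) = 5937906.3 m.
Bowring's method on WGS84 (a = 6378137 m, b = 6356752.314 m) gives φ = -21.49670051°, h = 829.492 m.

lat -21.4967°, lon -44.5774°, h 829.5 m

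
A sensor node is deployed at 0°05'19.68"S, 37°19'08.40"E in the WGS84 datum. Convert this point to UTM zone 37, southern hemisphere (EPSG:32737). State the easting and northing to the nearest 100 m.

Zone 37 central meridian λ₀ = 6×37 − 183 = 39°; Δλ = -1.6810°.
Transverse Mercator on WGS84 with k₀ = 0.9996 gives E = 312919.989 m, N = 9990180.678 m.

E 312900 m, N 9990200 m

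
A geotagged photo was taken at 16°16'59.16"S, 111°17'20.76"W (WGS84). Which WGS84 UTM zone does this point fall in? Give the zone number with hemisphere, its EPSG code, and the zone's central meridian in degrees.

Zone 12S (EPSG:32712), central meridian -111°

UTM zone = ⌊(λ + 180)/6⌋ + 1; -111.2891° ∈ [-114°, -108°) → zone 12.
Hemisphere: S (φ < 0).
Central meridian λ₀ = 6×12 − 183 = -111°.
EPSG code: 32712.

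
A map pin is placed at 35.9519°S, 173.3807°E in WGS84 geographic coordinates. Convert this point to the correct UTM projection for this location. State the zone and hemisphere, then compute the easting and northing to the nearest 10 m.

Longitude 173.3807° lies in the 6° band [168°, 174°), giving zone 59; latitude is south of the equator, so 59S.
Zone 59 central meridian λ₀ = 6×59 − 183 = 171°; Δλ = +2.3807°.
Transverse Mercator on WGS84 with k₀ = 0.9996 gives E = 714716.410 m, N = 6018766.650 m.

Zone 59S: E 714720 m, N 6018770 m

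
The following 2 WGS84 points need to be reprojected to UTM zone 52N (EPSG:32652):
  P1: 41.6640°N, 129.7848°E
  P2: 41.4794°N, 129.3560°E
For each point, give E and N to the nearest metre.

P1: E 565336 m, N 4612769 m; P2: E 529722 m, N 4592038 m

UTM zone 52N: λ₀ = 129°, k₀ = 0.9996.
P1 (41.6640°, 129.7848°) → (565336.304, 4612769.093) m.
P2 (41.4794°, 129.3560°) → (529722.184, 4592038.392) m.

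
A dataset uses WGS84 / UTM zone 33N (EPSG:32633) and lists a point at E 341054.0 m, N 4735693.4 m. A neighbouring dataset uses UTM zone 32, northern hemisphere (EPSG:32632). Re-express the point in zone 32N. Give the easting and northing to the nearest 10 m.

E 832050 m, N 4741850 m

UTM 33N → geographic: φ = 42.75729986°, λ = 13.05759952°.
UTM 32N (λ₀ = 9°) forward: E = 832049.012 m, N = 4741853.085 m.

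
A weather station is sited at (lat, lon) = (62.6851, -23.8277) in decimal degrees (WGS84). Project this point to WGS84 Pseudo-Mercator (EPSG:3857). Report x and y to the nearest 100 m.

Web Mercator is spherical with R = a = 6378137 m.
x = R·λ = 6378137 × -0.415871818 = -2652487.431 m.
y = R·ln tan(π/4 + φ/2) = 6378137 × 1.414746940 = 9023449.804 m.

x -2652500 m, y 9023400 m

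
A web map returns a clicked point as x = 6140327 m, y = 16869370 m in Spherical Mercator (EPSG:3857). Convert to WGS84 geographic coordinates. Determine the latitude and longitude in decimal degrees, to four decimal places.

lat 81.8760°, lon 55.1595°

R = 6378137 m. λ = x/R = 55.15949594°.
φ = 2·arctan(exp(y/R)) − 90° = 2·arctan(14.08167) − 90° = 81.87600038°.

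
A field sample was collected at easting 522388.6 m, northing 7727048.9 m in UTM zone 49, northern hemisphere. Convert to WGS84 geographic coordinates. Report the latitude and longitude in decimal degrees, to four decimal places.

lat 69.6509°, lon 111.5769°

Zone 49N: λ₀ = 111°, k₀ = 0.9996, false easting 500000 m.
Meridian distance M = (N − FN)/k₀ = 7730141.0 m.
Inverse transverse Mercator on WGS84 gives φ = 69.65090032°, λ = 111.57689885°.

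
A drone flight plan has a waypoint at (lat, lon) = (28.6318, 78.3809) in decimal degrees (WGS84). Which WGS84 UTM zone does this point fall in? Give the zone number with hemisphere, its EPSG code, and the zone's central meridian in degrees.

UTM zone = ⌊(λ + 180)/6⌋ + 1; 78.3809° ∈ [78°, 84°) → zone 44.
Hemisphere: N (φ ≥ 0).
Central meridian λ₀ = 6×44 − 183 = 81°.
EPSG code: 32644.

Zone 44N (EPSG:32644), central meridian 81°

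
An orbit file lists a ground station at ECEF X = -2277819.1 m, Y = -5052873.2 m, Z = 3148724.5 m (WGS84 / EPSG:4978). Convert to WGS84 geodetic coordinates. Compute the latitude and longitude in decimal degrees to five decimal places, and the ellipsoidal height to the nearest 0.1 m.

lat 29.76640°, lon -114.26570°, h 1616.5 m

λ = atan2(Y, X) = -114.26569959°; p = √(X²+Y²) = 5542561.5 m.
Bowring's method on WGS84 (a = 6378137 m, b = 6356752.314 m) gives φ = 29.76639997°, h = 1616.512 m.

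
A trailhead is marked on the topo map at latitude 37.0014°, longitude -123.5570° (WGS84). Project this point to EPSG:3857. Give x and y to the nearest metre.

Web Mercator is spherical with R = a = 6378137 m.
x = R·λ = 6378137 × -2.156476464 = -13754302.324 m.
y = R·ln tan(π/4 + φ/2) = 6378137 × 0.696018591 = 4439301.931 m.

x -13754302 m, y 4439302 m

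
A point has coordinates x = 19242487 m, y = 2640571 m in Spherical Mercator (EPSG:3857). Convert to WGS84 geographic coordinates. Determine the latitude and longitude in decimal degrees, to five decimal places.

lat 23.07070°, lon 172.85820°

R = 6378137 m. λ = x/R = 172.85820177°.
φ = 2·arctan(exp(y/R)) − 90° = 2·arctan(1.51286) − 90° = 23.07070125°.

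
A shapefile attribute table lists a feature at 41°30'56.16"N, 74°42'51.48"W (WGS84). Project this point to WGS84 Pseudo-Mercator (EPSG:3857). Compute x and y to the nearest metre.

Web Mercator is spherical with R = a = 6378137 m.
x = R·λ = 6378137 × -1.304010533 = -8317157.831 m.
y = R·ln tan(π/4 + φ/2) = 6378137 × 0.797833694 = 5088692.602 m.

x -8317158 m, y 5088693 m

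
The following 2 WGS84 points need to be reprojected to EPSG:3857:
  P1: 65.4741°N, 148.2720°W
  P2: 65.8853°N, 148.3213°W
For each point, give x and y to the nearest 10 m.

Web Mercator: x = R·λ, y = R·ln tan(π/4+φ/2), R = 6378137 m.
P1 (65.4741°, -148.2720°) → (-16505563.539, 9734374.251) m.
P2 (65.8853°, -148.3213°) → (-16511051.590, 9845524.069) m.

P1: x -16505560 m, y 9734370 m; P2: x -16511050 m, y 9845520 m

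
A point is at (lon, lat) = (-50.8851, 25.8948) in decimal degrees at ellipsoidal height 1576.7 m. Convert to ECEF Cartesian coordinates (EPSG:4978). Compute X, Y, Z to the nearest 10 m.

WGS84: a = 6378137 m, e² = 0.006694380; N(φ) = a/√(1−e²sin²φ) = 6382212.649 m.
X = (N+h)·cosφ·cosλ = 3623029.380 m; Y = (N+h)·cosφ·sinλ = -4455768.639 m; Z = (N(1−e²)+h)·sinφ = 2769270.563 m.

X 3623030 m, Y -4455770 m, Z 2769270 m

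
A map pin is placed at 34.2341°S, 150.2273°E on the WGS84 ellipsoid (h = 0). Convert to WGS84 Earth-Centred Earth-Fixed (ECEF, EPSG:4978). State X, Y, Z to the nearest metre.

X -4581917 m, Y 2621190 m, Z -3567945 m

WGS84: a = 6378137 m, e² = 0.006694380; N(φ) = a/√(1−e²sin²φ) = 6384904.475 m.
X = (N+h)·cosφ·cosλ = -4581917.392 m; Y = (N+h)·cosφ·sinλ = 2621190.394 m; Z = (N(1−e²)+h)·sinφ = -3567944.811 m.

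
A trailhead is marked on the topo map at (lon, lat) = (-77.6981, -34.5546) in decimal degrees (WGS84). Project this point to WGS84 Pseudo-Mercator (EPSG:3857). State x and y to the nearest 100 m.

x -8649300 m, y -4103500 m

Web Mercator is spherical with R = a = 6378137 m.
x = R·λ = 6378137 × -1.356087668 = -8649312.928 m.
y = R·ln tan(π/4 + φ/2) = 6378137 × -0.643372288 = -4103516.596 m.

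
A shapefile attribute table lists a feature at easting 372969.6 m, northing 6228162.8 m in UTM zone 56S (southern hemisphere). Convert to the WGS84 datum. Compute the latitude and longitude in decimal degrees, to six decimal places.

lat -34.079600°, lon 151.623200°

Zone 56S: λ₀ = 153°, k₀ = 0.9996, false easting 500000 m, false northing 10000000 m.
Meridian distance M = (N − FN)/k₀ = -3773346.5 m.
Inverse transverse Mercator on WGS84 gives φ = -34.07959955°, λ = 151.62319961°.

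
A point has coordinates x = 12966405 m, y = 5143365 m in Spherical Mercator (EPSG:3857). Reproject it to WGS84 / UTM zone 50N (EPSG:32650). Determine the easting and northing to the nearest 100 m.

E 456800 m, N 4636800 m

Web Mercator inverse (R = 6378137 m) → φ = 41.88230115°, λ = 116.47919792°.
UTM 50N forward: E = 456788.954 m, N = 4636839.502 m.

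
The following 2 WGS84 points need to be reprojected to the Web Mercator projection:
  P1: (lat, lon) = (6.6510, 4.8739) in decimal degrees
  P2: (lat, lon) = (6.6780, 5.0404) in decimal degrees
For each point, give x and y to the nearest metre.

P1: x 542560 m, y 742054 m; P2: x 561095 m, y 745080 m

Web Mercator: x = R·λ, y = R·ln tan(π/4+φ/2), R = 6378137 m.
P1 (6.6510°, 4.8739°) → (542560.066, 742054.340) m.
P2 (6.6780°, 5.0404°) → (561094.761, 745080.414) m.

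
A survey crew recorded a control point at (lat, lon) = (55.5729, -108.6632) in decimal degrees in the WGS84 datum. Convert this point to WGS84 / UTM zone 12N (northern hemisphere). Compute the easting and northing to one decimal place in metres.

Zone 12 central meridian λ₀ = 6×12 − 183 = -111°; Δλ = +2.3368°.
Transverse Mercator on WGS84 with k₀ = 0.9996 gives E = 647329.544 m, N = 6161024.913 m.

E 647329.5 m, N 6161024.9 m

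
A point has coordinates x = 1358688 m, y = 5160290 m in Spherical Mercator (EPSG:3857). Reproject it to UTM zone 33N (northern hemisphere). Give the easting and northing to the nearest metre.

Web Mercator inverse (R = 6378137 m) → φ = 41.99539725°, λ = 12.20530197°.
UTM 33N forward: E = 268523.311 m, N = 4653043.903 m.

E 268523 m, N 4653044 m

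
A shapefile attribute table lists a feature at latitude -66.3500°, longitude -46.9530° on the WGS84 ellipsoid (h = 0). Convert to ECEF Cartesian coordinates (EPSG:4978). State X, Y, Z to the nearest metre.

X 1751408 m, Y -1875069 m, Z -5819713 m

WGS84: a = 6378137 m, e² = 0.006694380; N(φ) = a/√(1−e²sin²φ) = 6396126.199 m.
X = (N+h)·cosφ·cosλ = 1751407.925 m; Y = (N+h)·cosφ·sinλ = -1875068.928 m; Z = (N(1−e²)+h)·sinφ = -5819712.878 m.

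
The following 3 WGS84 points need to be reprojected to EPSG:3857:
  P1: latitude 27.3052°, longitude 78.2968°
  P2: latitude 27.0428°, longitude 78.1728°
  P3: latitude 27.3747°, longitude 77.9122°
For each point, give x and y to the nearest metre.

P1: x 8715960 m, y 3161654 m; P2: x 8702156 m, y 3128820 m; P3: x 8673146 m, y 3170364 m

Web Mercator: x = R·λ, y = R·ln tan(π/4+φ/2), R = 6378137 m.
P1 (27.3052°, 78.2968°) → (8715959.907, 3161654.476) m.
P2 (27.0428°, 78.1728°) → (8702156.290, 3128820.062) m.
P3 (27.3747°, 77.9122°) → (8673146.431, 3170364.067) m.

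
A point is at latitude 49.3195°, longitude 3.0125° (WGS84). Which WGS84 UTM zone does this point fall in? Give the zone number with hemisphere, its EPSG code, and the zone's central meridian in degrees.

UTM zone = ⌊(λ + 180)/6⌋ + 1; 3.0125° ∈ [0°, 6°) → zone 31.
Hemisphere: N (φ ≥ 0).
Central meridian λ₀ = 6×31 − 183 = 3°.
EPSG code: 32631.

Zone 31N (EPSG:32631), central meridian 3°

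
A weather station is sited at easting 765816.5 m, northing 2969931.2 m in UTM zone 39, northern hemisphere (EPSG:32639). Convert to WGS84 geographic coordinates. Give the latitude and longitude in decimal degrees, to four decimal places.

lat 26.8257°, lon 53.6745°

Zone 39N: λ₀ = 51°, k₀ = 0.9996, false easting 500000 m.
Meridian distance M = (N − FN)/k₀ = 2971119.6 m.
Inverse transverse Mercator on WGS84 gives φ = 26.82569986°, λ = 53.67449975°.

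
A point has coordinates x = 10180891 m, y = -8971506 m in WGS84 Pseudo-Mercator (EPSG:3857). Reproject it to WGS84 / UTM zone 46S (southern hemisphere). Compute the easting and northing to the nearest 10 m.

E 420410 m, N 3072490 m

Web Mercator inverse (R = 6378137 m) → φ = -62.47020146°, λ = 91.45649991°.
UTM 46S forward: E = 420409.839 m, N = 3072486.408 m.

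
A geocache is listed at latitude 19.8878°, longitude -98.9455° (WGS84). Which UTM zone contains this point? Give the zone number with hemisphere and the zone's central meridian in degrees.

Zone 14N, central meridian -99°

UTM zone = ⌊(λ + 180)/6⌋ + 1; -98.9455° ∈ [-102°, -96°) → zone 14.
Hemisphere: N (φ ≥ 0).
Central meridian λ₀ = 6×14 − 183 = -99°.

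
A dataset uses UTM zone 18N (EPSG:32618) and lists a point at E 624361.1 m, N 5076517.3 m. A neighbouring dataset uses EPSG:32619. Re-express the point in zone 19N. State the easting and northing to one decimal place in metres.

E 158364.7 m, N 5084686.6 m

UTM 18N → geographic: φ = 45.83099990°, λ = -73.39880004°.
UTM 19N (λ₀ = -69°) forward: E = 158364.748 m, N = 5084686.575 m.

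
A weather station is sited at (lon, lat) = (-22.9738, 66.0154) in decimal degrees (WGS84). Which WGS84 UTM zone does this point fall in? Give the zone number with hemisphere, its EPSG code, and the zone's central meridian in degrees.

UTM zone = ⌊(λ + 180)/6⌋ + 1; -22.9738° ∈ [-24°, -18°) → zone 27.
Hemisphere: N (φ ≥ 0).
Central meridian λ₀ = 6×27 − 183 = -21°.
EPSG code: 32627.

Zone 27N (EPSG:32627), central meridian -21°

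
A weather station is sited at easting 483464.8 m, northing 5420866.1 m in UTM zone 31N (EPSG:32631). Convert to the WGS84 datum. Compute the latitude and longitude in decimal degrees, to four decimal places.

lat 48.9405°, lon 2.7742°

Zone 31N: λ₀ = 3°, k₀ = 0.9996, false easting 500000 m.
Meridian distance M = (N − FN)/k₀ = 5423035.3 m.
Inverse transverse Mercator on WGS84 gives φ = 48.94050044°, λ = 2.77420055°.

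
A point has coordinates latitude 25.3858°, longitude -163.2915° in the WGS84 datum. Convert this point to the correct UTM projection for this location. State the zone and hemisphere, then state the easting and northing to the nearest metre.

Zone 3N: E 671878 m, N 2808767 m

Longitude -163.2915° lies in the 6° band [-168°, -162°), giving zone 3; latitude is north of the equator, so 3N.
Zone 3 central meridian λ₀ = 6×3 − 183 = -165°; Δλ = +1.7085°.
Transverse Mercator on WGS84 with k₀ = 0.9996 gives E = 671878.218 m, N = 2808766.783 m.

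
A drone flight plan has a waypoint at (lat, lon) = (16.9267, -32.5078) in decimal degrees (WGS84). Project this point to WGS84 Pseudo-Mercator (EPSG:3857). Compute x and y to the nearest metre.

Web Mercator is spherical with R = a = 6378137 m.
x = R·λ = 6378137 × -0.567368143 = -3618751.743 m.
y = R·ln tan(π/4 + φ/2) = 6378137 × 0.299820176 = 1912294.156 m.

x -3618752 m, y 1912294 m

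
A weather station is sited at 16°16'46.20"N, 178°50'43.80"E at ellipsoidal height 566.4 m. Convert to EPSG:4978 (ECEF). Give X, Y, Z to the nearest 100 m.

WGS84: a = 6378137 m, e² = 0.006694380; N(φ) = a/√(1−e²sin²φ) = 6379815.278 m.
X = (N+h)·cosφ·cosλ = -6123321.136 m; Y = (N+h)·cosφ·sinλ = 123400.558 m; Z = (N(1−e²)+h)·sinφ = 1776597.217 m.

X -6123300 m, Y 123400 m, Z 1776600 m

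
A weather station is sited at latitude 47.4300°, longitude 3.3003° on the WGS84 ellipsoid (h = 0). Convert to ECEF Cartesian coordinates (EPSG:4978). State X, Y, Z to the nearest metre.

WGS84: a = 6378137 m, e² = 0.006694380; N(φ) = a/√(1−e²sin²φ) = 6389747.395 m.
X = (N+h)·cosφ·cosλ = 4315434.166 m; Y = (N+h)·cosφ·sinλ = 248849.039 m; Z = (N(1−e²)+h)·sinφ = 4674236.398 m.

X 4315434 m, Y 248849 m, Z 4674236 m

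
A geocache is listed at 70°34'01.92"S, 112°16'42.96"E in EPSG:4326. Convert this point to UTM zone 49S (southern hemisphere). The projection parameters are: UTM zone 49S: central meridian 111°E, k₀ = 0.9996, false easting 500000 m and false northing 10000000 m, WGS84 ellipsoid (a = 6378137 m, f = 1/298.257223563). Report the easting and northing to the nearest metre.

E 547474 m, N 2170373 m

Zone 49 central meridian λ₀ = 6×49 − 183 = 111°; Δλ = +1.2786°.
Transverse Mercator on WGS84 with k₀ = 0.9996 gives E = 547473.896 m, N = 2170372.621 m.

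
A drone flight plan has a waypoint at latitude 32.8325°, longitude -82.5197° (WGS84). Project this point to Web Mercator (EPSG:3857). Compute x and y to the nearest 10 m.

Web Mercator is spherical with R = a = 6378137 m.
x = R·λ = 6378137 × -1.440240463 = -9186050.984 m.
y = R·ln tan(π/4 + φ/2) = 6378137 × 0.607245060 = 3873092.186 m.

x -9186050 m, y 3873090 m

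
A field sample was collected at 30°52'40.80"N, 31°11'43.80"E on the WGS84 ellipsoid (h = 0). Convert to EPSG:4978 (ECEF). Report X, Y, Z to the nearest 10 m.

X 4686720 m, Y 2837870 m, Z 3254290 m

WGS84: a = 6378137 m, e² = 0.006694380; N(φ) = a/√(1−e²sin²φ) = 6383767.438 m.
X = (N+h)·cosφ·cosλ = 4686716.798 m; Y = (N+h)·cosφ·sinλ = 2837873.505 m; Z = (N(1−e²)+h)·sinφ = 3254292.109 m.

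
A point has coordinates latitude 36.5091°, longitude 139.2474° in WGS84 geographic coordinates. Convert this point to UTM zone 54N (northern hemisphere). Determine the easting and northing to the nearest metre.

Zone 54 central meridian λ₀ = 6×54 − 183 = 141°; Δλ = -1.7526°.
Transverse Mercator on WGS84 with k₀ = 0.9996 gives E = 343056.598 m, N = 4041845.833 m.

E 343057 m, N 4041846 m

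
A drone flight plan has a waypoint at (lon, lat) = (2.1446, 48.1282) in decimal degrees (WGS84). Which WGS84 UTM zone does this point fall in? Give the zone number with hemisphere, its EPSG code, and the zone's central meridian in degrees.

Zone 31N (EPSG:32631), central meridian 3°

UTM zone = ⌊(λ + 180)/6⌋ + 1; 2.1446° ∈ [0°, 6°) → zone 31.
Hemisphere: N (φ ≥ 0).
Central meridian λ₀ = 6×31 − 183 = 3°.
EPSG code: 32631.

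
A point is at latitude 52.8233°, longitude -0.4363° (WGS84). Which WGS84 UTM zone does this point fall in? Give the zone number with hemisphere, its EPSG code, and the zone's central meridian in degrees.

Zone 30N (EPSG:32630), central meridian -3°

UTM zone = ⌊(λ + 180)/6⌋ + 1; -0.4363° ∈ [-6°, 0°) → zone 30.
Hemisphere: N (φ ≥ 0).
Central meridian λ₀ = 6×30 − 183 = -3°.
EPSG code: 32630.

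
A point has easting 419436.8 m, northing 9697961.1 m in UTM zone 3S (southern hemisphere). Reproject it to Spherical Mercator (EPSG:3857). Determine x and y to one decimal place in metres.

Unproject from UTM 3S (λ₀ = -165°) → φ = -2.73240010°, λ = -165.72480032°.
Web Mercator (R = 6378137 m): x = -18448400.384 m, y = -304284.748 m.

x -18448400.4 m, y -304284.7 m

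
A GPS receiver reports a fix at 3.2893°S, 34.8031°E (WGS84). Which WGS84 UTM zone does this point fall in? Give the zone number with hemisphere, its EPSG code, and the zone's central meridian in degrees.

UTM zone = ⌊(λ + 180)/6⌋ + 1; 34.8031° ∈ [30°, 36°) → zone 36.
Hemisphere: S (φ < 0).
Central meridian λ₀ = 6×36 − 183 = 33°.
EPSG code: 32736.

Zone 36S (EPSG:32736), central meridian 33°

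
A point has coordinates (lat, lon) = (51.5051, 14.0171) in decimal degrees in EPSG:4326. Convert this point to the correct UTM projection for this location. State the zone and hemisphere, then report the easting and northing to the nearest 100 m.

Longitude 14.0171° lies in the 6° band [12°, 18°), giving zone 33; latitude is north of the equator, so 33N.
Zone 33 central meridian λ₀ = 6×33 − 183 = 15°; Δλ = -0.9829°.
Transverse Mercator on WGS84 with k₀ = 0.9996 gives E = 431782.583 m, N = 5706454.335 m.

Zone 33N: E 431800 m, N 5706500 m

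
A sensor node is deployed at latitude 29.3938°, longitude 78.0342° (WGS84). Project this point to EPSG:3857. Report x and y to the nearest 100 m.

Web Mercator is spherical with R = a = 6378137 m.
x = R·λ = 6378137 × 1.361953719 = 8686727.408 m.
y = R·ln tan(π/4 + φ/2) = 6378137 × 0.537126134 = 3425864.068 m.

x 8686700 m, y 3425900 m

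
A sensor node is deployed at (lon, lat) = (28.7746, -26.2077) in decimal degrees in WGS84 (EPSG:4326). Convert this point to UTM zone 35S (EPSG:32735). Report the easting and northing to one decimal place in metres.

Zone 35 central meridian λ₀ = 6×35 − 183 = 27°; Δλ = +1.7746°.
Transverse Mercator on WGS84 with k₀ = 0.9996 gives E = 677301.775 m, N = 7100101.517 m.

E 677301.8 m, N 7100101.5 m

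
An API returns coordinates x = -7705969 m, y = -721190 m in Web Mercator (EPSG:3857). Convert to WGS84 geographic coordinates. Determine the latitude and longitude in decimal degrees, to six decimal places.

lat -6.464799°, lon -69.223897°

R = 6378137 m. λ = x/R = -69.22389732°.
φ = 2·arctan(exp(y/R)) − 90° = 2·arctan(0.89309) − 90° = -6.46479888°.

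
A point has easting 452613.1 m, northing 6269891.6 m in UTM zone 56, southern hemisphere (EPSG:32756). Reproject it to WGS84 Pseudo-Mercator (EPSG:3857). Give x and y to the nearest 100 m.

x 16975000 m, y -3989900 m

Unproject from UTM 56S (λ₀ = 153°) → φ = -33.70990006°, λ = 152.48859958°.
Web Mercator (R = 6378137 m): x = 16974953.258 m, y = -3989914.891 m.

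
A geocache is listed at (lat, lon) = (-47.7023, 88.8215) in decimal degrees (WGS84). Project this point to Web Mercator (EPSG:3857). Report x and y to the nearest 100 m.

Web Mercator is spherical with R = a = 6378137 m.
x = R·λ = 6378137 × 1.550227622 = 9887564.151 m.
y = R·ln tan(π/4 + φ/2) = 6378137 × -0.949724080 = -6057470.292 m.

x 9887600 m, y -6057500 m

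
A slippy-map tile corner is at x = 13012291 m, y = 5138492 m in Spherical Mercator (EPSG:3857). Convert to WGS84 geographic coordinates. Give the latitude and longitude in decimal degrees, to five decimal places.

R = 6378137 m. λ = x/R = 116.89139887°.
φ = 2·arctan(exp(y/R)) − 90° = 2·arctan(2.23813) − 90° = 41.84970164°.

lat 41.84970°, lon 116.89140°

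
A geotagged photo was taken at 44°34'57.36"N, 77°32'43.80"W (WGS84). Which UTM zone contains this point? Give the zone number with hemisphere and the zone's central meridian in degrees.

UTM zone = ⌊(λ + 180)/6⌋ + 1; -77.5455° ∈ [-78°, -72°) → zone 18.
Hemisphere: N (φ ≥ 0).
Central meridian λ₀ = 6×18 − 183 = -75°.

Zone 18N, central meridian -75°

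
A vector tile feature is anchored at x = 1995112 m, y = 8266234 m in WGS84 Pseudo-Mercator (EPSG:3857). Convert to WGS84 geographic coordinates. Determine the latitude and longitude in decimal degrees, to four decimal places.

R = 6378137 m. λ = x/R = 17.92239603°.
φ = 2·arctan(exp(y/R)) − 90° = 2·arctan(3.65475) − 90° = 59.39490036°.

lat 59.3949°, lon 17.9224°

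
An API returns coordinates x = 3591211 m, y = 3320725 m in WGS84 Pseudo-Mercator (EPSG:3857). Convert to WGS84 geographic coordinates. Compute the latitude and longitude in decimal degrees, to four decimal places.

R = 6378137 m. λ = x/R = 32.26039730°.
φ = 2·arctan(exp(y/R)) − 90° = 2·arctan(1.68311) − 90° = 28.56759624°.

lat 28.5676°, lon 32.2604°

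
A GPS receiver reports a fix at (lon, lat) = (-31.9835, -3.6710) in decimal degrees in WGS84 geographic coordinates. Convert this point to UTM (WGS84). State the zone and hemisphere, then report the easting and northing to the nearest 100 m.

Longitude -31.9835° lies in the 6° band [-36°, -30°), giving zone 25; latitude is south of the equator, so 25S.
Zone 25 central meridian λ₀ = 6×25 − 183 = -33°; Δλ = +1.0165°.
Transverse Mercator on WGS84 with k₀ = 0.9996 gives E = 612886.375 m, N = 9594174.510 m.

Zone 25S: E 612900 m, N 9594200 m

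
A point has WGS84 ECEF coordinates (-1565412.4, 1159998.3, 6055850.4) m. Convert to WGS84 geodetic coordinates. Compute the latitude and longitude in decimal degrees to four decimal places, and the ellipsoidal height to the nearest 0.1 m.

λ = atan2(Y, X) = 143.46089948°; p = √(X²+Y²) = 1948361.4 m.
Bowring's method on WGS84 (a = 6378137 m, b = 6356752.314 m) gives φ = 72.27719984°, h = 2810.143 m.

lat 72.2772°, lon 143.4609°, h 2810.1 m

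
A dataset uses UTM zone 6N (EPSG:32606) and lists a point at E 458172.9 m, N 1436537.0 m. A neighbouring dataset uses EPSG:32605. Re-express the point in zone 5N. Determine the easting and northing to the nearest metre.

E 1109720 m, N 1443238 m

UTM 6N → geographic: φ = 12.99429966°, λ = -147.38570024°.
UTM 5N (λ₀ = -153°) forward: E = 1109719.647 m, N = 1443238.183 m.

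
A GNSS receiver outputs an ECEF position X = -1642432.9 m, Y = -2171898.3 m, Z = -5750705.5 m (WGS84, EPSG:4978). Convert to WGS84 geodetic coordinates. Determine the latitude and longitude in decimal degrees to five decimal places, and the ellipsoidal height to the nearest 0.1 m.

lat -64.81060°, lon -127.09730°, h 2156.5 m

λ = atan2(Y, X) = -127.09730001°; p = √(X²+Y²) = 2722999.8 m.
Bowring's method on WGS84 (a = 6378137 m, b = 6356752.314 m) gives φ = -64.81060038°, h = 2156.517 m.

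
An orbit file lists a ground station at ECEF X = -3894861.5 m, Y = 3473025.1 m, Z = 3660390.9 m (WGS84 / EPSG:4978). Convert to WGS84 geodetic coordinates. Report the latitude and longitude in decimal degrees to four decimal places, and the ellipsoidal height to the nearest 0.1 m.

lat 35.2283°, lon 138.2768°, h 3129.7 m

λ = atan2(Y, X) = 138.27679968°; p = √(X²+Y²) = 5218414.5 m.
Bowring's method on WGS84 (a = 6378137 m, b = 6356752.314 m) gives φ = 35.22829980°, h = 3129.749 m.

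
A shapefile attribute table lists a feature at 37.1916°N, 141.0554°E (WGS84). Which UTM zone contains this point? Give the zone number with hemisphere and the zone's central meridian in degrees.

UTM zone = ⌊(λ + 180)/6⌋ + 1; 141.0554° ∈ [138°, 144°) → zone 54.
Hemisphere: N (φ ≥ 0).
Central meridian λ₀ = 6×54 − 183 = 141°.

Zone 54N, central meridian 141°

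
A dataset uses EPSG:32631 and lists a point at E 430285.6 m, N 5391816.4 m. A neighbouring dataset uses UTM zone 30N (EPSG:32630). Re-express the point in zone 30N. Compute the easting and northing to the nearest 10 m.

E 871920 m, N 5403720 m

UTM 31N → geographic: φ = 48.67550038°, λ = 2.05300031°.
UTM 30N (λ₀ = -3°) forward: E = 871922.518 m, N = 5403715.005 m.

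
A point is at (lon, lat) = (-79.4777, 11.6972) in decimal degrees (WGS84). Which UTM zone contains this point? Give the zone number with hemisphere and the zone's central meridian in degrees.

Zone 17N, central meridian -81°

UTM zone = ⌊(λ + 180)/6⌋ + 1; -79.4777° ∈ [-84°, -78°) → zone 17.
Hemisphere: N (φ ≥ 0).
Central meridian λ₀ = 6×17 − 183 = -81°.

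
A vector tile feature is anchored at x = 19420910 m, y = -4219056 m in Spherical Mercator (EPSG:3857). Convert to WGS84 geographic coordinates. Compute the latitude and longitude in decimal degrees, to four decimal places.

lat -35.4050°, lon 174.4610°

R = 6378137 m. λ = x/R = 174.46100285°.
φ = 2·arctan(exp(y/R)) − 90° = 2·arctan(0.51608) − 90° = -35.40499895°.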